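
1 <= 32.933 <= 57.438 True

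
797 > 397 True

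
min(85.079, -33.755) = -33.755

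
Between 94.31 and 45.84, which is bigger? 94.31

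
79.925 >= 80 False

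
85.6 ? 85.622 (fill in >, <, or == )<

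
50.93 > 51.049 False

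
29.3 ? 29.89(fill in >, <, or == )<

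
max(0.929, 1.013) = 1.013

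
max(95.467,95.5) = 95.5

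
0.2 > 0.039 True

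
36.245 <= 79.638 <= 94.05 True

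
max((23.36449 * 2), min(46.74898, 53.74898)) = 46.74898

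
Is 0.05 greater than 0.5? No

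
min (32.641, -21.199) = -21.199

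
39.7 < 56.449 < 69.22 True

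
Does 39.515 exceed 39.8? No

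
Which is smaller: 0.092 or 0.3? 0.092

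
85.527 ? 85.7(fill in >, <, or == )<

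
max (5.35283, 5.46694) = 5.46694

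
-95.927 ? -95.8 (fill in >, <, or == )<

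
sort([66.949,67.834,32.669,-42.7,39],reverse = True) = [67.834,66.949,39,32.669,-42.7]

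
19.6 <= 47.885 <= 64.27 True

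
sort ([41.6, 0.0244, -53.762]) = [-53.762, 0.0244, 41.6]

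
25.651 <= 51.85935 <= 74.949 True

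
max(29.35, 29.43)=29.43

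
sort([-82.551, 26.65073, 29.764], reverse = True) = [29.764, 26.65073, -82.551]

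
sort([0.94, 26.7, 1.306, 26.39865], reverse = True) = [26.7, 26.39865, 1.306, 0.94]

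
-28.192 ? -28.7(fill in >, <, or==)>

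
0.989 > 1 False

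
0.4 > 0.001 True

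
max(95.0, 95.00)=95.00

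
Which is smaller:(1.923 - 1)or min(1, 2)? (1.923 - 1)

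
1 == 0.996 False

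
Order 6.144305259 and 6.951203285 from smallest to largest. 6.144305259, 6.951203285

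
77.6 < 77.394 False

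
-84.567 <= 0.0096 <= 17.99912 True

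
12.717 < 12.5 False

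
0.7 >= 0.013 True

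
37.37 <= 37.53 True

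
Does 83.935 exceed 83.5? Yes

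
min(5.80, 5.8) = 5.80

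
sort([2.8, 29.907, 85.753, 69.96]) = [2.8, 29.907, 69.96, 85.753]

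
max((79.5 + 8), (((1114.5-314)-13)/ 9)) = 87.5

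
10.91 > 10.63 True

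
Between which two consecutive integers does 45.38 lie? 45 and 46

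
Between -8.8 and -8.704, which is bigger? -8.704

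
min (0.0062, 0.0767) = 0.0062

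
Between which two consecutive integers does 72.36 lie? 72 and 73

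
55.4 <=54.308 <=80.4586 False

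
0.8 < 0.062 False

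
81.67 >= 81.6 True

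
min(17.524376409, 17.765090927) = 17.524376409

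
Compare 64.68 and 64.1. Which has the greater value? 64.68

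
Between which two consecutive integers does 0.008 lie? 0 and 1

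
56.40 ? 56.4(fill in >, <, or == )==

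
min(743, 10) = 10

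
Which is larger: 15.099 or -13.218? 15.099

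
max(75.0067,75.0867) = 75.0867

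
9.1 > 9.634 False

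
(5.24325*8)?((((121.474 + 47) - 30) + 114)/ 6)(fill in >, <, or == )<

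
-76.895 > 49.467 False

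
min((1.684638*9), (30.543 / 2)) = 15.161742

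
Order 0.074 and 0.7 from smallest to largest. 0.074,0.7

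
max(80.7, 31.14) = 80.7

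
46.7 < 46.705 True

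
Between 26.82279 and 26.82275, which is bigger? 26.82279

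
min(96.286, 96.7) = 96.286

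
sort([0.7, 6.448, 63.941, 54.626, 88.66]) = [0.7, 6.448, 54.626, 63.941, 88.66]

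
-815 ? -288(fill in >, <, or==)<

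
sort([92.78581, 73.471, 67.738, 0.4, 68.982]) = [0.4, 67.738, 68.982, 73.471, 92.78581]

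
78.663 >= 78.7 False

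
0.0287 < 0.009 False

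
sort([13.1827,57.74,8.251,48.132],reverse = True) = [57.74,48.132,13.1827,8.251]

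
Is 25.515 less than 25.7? Yes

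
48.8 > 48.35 True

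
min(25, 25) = 25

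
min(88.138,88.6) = 88.138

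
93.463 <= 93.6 True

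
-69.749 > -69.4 False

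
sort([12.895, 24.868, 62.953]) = [12.895, 24.868, 62.953]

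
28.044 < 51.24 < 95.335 True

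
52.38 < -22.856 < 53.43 False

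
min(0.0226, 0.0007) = 0.0007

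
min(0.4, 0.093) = 0.093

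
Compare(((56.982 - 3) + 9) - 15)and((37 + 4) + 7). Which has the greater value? ((37 + 4) + 7)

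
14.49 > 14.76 False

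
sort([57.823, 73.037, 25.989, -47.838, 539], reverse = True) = [539, 73.037, 57.823, 25.989, -47.838]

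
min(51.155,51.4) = 51.155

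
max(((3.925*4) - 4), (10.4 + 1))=11.7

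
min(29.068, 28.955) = 28.955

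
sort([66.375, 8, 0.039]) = [0.039, 8, 66.375]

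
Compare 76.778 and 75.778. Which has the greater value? 76.778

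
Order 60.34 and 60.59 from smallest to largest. 60.34, 60.59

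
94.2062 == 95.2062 False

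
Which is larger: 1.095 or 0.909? 1.095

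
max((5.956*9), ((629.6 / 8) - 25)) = 53.7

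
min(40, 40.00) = 40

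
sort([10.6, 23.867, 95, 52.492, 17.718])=[10.6, 17.718, 23.867, 52.492, 95]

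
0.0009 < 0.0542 True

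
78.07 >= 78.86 False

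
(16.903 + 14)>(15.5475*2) False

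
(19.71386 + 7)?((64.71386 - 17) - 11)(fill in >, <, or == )<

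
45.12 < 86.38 True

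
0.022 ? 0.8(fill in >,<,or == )<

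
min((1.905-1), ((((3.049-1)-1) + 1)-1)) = 0.905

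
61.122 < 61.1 False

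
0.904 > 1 False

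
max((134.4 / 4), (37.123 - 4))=33.6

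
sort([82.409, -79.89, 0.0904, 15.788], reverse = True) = [82.409, 15.788, 0.0904, -79.89]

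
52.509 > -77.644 True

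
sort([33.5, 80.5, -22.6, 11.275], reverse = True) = [80.5, 33.5, 11.275, -22.6]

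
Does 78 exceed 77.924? Yes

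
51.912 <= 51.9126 True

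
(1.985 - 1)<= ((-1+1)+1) True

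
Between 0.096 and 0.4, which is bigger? 0.4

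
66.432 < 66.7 True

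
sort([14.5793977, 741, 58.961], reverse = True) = [741, 58.961, 14.5793977]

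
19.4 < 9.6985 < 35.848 False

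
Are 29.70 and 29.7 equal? Yes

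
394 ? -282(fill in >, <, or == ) >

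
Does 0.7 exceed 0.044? Yes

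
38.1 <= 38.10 True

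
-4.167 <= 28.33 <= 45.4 True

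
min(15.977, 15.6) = 15.6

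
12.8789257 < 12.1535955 False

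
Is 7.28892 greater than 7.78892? No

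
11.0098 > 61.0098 False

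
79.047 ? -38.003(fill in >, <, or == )>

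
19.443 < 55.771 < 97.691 True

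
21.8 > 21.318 True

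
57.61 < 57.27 False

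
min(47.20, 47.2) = 47.20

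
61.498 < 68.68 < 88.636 True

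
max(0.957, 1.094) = 1.094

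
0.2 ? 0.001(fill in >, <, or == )>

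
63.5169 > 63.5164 True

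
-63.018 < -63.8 False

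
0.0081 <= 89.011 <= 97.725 True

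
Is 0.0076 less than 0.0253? Yes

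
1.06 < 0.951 False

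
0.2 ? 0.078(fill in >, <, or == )>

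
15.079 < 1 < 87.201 False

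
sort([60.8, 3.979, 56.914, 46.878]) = [3.979, 46.878, 56.914, 60.8]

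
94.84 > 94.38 True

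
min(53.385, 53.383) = 53.383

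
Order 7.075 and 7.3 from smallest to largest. 7.075,7.3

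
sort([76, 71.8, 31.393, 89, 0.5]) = [0.5, 31.393, 71.8, 76, 89]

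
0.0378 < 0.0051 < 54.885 False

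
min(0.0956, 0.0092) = 0.0092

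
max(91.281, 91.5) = 91.5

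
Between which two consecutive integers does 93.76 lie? 93 and 94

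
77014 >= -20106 True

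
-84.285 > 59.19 False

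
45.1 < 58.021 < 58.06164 True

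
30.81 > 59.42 False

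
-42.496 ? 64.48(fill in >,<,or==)<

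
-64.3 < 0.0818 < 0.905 True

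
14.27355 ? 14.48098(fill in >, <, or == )<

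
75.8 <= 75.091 False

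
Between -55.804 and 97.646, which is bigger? 97.646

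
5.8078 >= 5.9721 False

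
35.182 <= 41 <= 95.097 True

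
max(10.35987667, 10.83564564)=10.83564564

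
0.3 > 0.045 True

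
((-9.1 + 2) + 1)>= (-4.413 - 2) True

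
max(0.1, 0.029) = 0.1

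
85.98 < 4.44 False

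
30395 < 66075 True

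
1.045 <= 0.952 False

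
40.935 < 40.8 False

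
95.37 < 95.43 True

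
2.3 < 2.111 False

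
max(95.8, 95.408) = 95.8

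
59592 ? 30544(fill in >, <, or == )>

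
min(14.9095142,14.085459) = 14.085459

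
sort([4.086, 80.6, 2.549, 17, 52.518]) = [2.549, 4.086, 17, 52.518, 80.6]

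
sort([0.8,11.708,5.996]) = [0.8,5.996,11.708]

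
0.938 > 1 False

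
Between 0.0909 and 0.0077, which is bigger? 0.0909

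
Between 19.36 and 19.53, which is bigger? 19.53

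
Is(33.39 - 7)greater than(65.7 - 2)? No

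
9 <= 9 True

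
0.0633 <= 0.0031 False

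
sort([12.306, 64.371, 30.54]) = [12.306, 30.54, 64.371]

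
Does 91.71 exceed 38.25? Yes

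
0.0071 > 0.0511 False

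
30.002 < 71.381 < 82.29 True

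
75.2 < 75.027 False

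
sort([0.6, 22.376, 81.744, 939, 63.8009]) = [0.6, 22.376, 63.8009, 81.744, 939]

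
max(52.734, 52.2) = 52.734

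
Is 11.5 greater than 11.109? Yes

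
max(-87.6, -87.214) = -87.214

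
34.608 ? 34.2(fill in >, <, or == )>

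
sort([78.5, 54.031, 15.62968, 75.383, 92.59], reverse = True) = [92.59, 78.5, 75.383, 54.031, 15.62968]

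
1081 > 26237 False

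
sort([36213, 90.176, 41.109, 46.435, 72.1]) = [41.109, 46.435, 72.1, 90.176, 36213]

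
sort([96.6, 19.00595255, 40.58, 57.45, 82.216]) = [19.00595255, 40.58, 57.45, 82.216, 96.6]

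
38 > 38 False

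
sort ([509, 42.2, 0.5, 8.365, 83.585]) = [0.5, 8.365, 42.2, 83.585, 509]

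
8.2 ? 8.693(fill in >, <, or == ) <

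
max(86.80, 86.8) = 86.8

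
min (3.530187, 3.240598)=3.240598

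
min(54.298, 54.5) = 54.298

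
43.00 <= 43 True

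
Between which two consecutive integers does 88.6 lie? 88 and 89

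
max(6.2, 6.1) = 6.2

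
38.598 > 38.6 False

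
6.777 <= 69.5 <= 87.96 True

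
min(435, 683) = 435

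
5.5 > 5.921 False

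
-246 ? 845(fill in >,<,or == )<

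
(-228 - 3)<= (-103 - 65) True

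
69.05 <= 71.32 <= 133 True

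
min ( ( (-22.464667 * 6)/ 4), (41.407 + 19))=-33.6970005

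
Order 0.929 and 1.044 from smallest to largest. 0.929, 1.044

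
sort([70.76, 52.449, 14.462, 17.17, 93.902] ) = [14.462, 17.17, 52.449, 70.76, 93.902]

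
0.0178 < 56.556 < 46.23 False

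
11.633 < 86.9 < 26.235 False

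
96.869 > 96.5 True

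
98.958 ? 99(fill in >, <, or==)<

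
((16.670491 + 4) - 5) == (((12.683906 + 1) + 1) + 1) False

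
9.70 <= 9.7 True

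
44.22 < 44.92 True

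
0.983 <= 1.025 True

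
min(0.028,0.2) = 0.028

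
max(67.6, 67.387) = 67.6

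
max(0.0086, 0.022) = 0.022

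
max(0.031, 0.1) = 0.1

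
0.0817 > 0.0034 True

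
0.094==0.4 False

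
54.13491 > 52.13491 True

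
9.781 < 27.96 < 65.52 True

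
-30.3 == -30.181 False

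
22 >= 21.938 True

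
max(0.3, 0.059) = 0.3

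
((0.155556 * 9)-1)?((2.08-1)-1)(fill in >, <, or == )>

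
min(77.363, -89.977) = -89.977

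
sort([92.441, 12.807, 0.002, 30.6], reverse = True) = [92.441, 30.6, 12.807, 0.002]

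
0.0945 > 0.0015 True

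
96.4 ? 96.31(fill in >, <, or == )>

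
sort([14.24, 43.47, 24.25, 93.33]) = [14.24, 24.25, 43.47, 93.33]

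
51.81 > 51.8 True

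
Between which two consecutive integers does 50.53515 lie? 50 and 51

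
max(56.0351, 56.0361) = 56.0361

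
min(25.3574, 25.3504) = 25.3504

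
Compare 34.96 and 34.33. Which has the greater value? 34.96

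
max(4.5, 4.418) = 4.5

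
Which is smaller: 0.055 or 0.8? 0.055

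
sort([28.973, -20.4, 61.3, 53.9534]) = [-20.4, 28.973, 53.9534, 61.3]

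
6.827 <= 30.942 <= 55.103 True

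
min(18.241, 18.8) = 18.241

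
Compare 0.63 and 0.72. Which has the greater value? 0.72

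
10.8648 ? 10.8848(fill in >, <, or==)<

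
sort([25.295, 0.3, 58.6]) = [0.3, 25.295, 58.6]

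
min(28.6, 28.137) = 28.137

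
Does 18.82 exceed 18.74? Yes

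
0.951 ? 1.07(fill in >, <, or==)<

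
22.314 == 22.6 False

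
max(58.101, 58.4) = 58.4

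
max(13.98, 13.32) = 13.98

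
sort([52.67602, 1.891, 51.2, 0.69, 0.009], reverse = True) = [52.67602, 51.2, 1.891, 0.69, 0.009]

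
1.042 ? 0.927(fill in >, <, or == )>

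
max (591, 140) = 591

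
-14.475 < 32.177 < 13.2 False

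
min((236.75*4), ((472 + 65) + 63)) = 600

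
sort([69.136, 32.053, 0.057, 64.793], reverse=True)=[69.136, 64.793, 32.053, 0.057]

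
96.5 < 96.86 True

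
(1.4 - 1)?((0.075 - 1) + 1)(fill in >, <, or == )>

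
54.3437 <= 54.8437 True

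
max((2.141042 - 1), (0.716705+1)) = 1.716705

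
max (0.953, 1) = 1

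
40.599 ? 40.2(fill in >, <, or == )>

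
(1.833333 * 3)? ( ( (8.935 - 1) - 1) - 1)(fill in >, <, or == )<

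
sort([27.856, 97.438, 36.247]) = [27.856, 36.247, 97.438]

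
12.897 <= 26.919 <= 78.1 True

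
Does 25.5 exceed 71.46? No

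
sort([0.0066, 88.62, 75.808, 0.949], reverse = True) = [88.62, 75.808, 0.949, 0.0066]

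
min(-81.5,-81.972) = -81.972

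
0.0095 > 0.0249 False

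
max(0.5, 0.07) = 0.5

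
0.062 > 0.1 False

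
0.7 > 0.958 False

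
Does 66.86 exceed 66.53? Yes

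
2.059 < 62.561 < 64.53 True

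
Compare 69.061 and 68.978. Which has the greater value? 69.061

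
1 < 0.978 False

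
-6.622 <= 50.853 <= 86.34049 True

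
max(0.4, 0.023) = 0.4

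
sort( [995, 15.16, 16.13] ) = [15.16, 16.13, 995]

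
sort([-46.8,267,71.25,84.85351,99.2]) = [-46.8,71.25,84.85351,99.2,267]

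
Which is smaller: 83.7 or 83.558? 83.558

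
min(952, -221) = -221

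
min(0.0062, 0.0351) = 0.0062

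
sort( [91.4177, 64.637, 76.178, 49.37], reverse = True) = [91.4177, 76.178, 64.637, 49.37]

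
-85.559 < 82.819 True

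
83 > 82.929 True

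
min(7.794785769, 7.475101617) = 7.475101617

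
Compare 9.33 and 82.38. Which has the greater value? 82.38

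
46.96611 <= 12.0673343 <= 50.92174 False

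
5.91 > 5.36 True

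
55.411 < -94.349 False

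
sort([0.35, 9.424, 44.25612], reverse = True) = [44.25612, 9.424, 0.35]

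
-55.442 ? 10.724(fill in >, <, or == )<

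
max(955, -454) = 955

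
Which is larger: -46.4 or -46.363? -46.363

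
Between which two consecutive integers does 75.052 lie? 75 and 76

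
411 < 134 False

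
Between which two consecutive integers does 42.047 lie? 42 and 43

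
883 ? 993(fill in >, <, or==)<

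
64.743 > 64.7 True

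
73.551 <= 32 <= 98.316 False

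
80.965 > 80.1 True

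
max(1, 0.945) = 1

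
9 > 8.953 True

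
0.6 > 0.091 True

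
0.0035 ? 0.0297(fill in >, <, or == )<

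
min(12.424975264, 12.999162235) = 12.424975264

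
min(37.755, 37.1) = 37.1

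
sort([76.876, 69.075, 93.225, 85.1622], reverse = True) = [93.225, 85.1622, 76.876, 69.075]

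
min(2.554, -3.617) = -3.617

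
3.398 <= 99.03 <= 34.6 False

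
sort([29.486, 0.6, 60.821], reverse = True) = [60.821, 29.486, 0.6]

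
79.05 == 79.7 False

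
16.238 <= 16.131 False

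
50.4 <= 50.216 False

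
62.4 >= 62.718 False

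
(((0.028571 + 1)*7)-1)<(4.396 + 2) True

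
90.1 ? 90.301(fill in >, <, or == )<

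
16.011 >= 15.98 True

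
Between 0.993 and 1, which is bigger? 1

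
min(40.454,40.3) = 40.3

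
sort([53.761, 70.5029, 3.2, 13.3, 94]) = [3.2, 13.3, 53.761, 70.5029, 94]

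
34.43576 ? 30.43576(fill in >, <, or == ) >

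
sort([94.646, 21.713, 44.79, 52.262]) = [21.713, 44.79, 52.262, 94.646]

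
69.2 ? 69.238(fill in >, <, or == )<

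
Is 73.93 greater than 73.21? Yes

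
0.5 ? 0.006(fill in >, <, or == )>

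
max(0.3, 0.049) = 0.3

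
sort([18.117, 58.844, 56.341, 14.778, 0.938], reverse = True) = [58.844, 56.341, 18.117, 14.778, 0.938]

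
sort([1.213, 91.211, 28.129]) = [1.213, 28.129, 91.211]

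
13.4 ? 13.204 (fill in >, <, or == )>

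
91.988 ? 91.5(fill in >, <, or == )>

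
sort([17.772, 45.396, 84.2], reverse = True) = [84.2, 45.396, 17.772]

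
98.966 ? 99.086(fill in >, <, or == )<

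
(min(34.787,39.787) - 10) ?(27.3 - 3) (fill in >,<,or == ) >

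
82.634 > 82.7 False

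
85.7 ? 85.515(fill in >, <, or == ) >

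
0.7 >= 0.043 True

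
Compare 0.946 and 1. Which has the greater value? 1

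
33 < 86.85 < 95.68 True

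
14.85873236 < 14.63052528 False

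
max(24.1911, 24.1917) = 24.1917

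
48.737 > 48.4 True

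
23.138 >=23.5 False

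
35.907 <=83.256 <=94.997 True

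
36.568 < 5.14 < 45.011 False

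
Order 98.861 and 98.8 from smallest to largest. 98.8, 98.861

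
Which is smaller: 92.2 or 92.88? 92.2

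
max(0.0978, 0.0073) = 0.0978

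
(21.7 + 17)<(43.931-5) True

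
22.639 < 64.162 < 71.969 True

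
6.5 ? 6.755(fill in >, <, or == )<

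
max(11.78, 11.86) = 11.86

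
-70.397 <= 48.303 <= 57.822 True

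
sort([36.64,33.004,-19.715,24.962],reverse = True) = [36.64,33.004,24.962,-19.715]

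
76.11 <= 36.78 False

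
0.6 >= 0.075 True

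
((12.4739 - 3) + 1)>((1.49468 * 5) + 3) True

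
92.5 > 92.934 False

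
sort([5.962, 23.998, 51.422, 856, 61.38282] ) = [5.962, 23.998, 51.422, 61.38282, 856]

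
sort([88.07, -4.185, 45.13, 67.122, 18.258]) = [-4.185, 18.258, 45.13, 67.122, 88.07]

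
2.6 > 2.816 False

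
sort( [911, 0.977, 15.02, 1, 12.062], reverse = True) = [911, 15.02, 12.062, 1, 0.977]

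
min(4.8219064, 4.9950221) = 4.8219064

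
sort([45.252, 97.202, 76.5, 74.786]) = [45.252, 74.786, 76.5, 97.202]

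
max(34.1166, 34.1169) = 34.1169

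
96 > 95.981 True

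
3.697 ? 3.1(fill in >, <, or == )>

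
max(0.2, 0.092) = 0.2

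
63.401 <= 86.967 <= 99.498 True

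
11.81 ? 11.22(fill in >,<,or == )>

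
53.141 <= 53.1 False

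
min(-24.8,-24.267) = -24.8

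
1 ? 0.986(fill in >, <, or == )>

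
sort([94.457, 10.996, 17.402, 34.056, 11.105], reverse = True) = [94.457, 34.056, 17.402, 11.105, 10.996]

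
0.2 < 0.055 False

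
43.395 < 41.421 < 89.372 False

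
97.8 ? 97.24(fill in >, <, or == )>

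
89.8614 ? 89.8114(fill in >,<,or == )>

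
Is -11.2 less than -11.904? No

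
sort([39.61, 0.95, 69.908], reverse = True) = [69.908, 39.61, 0.95]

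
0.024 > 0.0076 True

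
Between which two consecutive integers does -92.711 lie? -93 and -92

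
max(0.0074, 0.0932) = 0.0932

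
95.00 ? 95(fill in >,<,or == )==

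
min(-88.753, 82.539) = -88.753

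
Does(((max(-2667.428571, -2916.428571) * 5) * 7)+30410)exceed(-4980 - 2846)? No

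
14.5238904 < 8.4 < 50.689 False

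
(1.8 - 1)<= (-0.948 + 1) False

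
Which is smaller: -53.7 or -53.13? -53.7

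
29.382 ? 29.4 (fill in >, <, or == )<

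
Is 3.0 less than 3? No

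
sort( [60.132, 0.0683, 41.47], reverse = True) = [60.132, 41.47, 0.0683]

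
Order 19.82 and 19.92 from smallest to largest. 19.82, 19.92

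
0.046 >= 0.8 False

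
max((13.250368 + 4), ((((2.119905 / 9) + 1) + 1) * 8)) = 17.88436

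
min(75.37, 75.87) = 75.37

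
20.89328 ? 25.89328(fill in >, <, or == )<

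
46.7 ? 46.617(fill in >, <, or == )>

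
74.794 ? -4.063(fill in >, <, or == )>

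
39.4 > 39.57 False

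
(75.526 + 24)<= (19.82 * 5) False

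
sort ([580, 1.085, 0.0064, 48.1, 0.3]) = [0.0064, 0.3, 1.085, 48.1, 580]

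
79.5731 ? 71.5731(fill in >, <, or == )>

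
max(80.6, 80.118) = 80.6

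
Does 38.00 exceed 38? No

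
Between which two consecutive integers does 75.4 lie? 75 and 76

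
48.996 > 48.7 True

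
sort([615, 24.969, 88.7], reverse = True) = [615, 88.7, 24.969]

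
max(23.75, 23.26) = 23.75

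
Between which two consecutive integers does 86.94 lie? 86 and 87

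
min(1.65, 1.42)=1.42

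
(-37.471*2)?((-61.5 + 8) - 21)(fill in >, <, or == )<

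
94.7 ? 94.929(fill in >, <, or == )<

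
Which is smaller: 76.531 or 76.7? 76.531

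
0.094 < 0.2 True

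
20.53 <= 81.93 True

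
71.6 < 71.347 False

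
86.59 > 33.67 True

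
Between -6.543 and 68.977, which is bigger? 68.977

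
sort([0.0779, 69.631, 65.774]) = [0.0779, 65.774, 69.631]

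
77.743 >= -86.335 True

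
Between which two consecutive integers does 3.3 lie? 3 and 4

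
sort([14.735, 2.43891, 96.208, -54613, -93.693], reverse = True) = [96.208, 14.735, 2.43891, -93.693, -54613]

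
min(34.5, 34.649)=34.5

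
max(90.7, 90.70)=90.70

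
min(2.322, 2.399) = 2.322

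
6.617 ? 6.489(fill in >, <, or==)>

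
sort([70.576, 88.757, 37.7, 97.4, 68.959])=[37.7, 68.959, 70.576, 88.757, 97.4]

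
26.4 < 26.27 False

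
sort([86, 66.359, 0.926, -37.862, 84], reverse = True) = [86, 84, 66.359, 0.926, -37.862]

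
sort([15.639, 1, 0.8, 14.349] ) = [0.8, 1, 14.349, 15.639]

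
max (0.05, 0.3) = 0.3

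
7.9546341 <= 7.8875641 False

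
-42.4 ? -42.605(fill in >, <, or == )>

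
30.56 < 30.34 False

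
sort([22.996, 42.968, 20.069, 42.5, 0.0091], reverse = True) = [42.968, 42.5, 22.996, 20.069, 0.0091]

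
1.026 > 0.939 True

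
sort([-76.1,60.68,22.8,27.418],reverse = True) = [60.68,27.418,22.8,-76.1]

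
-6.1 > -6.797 True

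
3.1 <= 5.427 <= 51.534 True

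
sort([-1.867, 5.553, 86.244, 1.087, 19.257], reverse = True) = [86.244, 19.257, 5.553, 1.087, -1.867]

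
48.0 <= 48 True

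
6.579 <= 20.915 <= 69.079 True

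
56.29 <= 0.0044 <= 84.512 False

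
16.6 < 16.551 False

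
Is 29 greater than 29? No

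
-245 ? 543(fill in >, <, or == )<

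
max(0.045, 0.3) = 0.3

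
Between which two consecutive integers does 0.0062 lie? 0 and 1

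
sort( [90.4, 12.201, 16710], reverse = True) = [16710, 90.4, 12.201]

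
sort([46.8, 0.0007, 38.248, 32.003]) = [0.0007, 32.003, 38.248, 46.8]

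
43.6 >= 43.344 True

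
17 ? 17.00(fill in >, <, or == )==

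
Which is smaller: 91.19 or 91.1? 91.1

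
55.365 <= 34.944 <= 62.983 False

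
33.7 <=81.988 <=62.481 False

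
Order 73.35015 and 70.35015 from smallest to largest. 70.35015, 73.35015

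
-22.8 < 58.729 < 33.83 False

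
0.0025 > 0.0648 False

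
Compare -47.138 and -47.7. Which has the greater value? -47.138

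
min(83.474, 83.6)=83.474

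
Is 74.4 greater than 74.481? No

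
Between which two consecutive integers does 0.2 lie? 0 and 1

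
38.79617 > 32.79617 True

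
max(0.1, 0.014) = 0.1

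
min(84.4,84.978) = 84.4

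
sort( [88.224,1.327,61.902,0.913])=[0.913,1.327,61.902,88.224]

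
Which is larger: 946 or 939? 946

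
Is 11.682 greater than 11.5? Yes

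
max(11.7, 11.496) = 11.7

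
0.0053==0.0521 False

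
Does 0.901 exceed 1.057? No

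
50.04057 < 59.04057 True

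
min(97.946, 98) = 97.946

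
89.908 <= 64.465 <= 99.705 False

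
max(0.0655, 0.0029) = 0.0655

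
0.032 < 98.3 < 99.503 True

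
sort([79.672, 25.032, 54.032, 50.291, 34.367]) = [25.032, 34.367, 50.291, 54.032, 79.672]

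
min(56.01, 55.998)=55.998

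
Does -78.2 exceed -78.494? Yes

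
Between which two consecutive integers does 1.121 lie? 1 and 2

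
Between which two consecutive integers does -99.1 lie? -100 and -99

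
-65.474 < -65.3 True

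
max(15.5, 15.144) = 15.5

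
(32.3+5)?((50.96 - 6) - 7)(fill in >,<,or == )<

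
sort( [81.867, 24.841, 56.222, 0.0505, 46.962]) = [0.0505, 24.841, 46.962, 56.222, 81.867]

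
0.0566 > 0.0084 True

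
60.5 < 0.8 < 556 False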